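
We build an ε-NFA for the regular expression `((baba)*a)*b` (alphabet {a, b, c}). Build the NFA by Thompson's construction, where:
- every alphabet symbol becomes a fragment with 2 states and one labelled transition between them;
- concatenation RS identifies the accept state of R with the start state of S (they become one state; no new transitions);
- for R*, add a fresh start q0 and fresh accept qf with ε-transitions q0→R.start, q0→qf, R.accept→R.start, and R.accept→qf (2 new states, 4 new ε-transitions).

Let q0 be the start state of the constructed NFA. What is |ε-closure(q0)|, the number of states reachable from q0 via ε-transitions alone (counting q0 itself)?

Let C(F) = |ε-closure(F.start)| within fragment F, and note whether F accepts ε. Symbol fragments have C = 1 and do not accept ε. Then:
  baba — |ε-closure| equals the left operand's closure size = 1 (its accept is not ε-reachable, so the closure stops there)
  (baba)* — |ε-closure| = 1 (new start) + 1 (body) + 1 (new accept) = 3
  (baba)*a — |ε-closure| = 3 + (1−1) = 3 (closure spills across the concat boundary because the left factor accepts ε)
  ((baba)*a)* — the star's fresh start ε-reaches both the body's start and the fresh accept: |ε-closure| = 2 + 3 = 5
  ((baba)*a)*b — the left operand accepts ε, so the closure extends into the next operand (the shared merged state is already counted); |ε-closure| = 5 + (1−1) = 5

5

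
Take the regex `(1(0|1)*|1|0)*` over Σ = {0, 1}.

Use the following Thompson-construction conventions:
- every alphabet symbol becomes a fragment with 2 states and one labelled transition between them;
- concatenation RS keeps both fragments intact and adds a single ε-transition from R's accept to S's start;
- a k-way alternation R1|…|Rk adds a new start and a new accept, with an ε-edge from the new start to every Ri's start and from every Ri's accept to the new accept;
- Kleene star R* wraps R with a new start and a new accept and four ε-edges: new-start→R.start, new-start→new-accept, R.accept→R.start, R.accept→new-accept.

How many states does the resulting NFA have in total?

18

Building bottom-up:
Each of the 5 symbol leaves contributes a 2-state fragment.
  0|1 → 6 states
  (0|1)* → 8 states
  1(0|1)* → 10 states
  1(0|1)*|1|0 → 16 states
  (1(0|1)*|1|0)* → 18 states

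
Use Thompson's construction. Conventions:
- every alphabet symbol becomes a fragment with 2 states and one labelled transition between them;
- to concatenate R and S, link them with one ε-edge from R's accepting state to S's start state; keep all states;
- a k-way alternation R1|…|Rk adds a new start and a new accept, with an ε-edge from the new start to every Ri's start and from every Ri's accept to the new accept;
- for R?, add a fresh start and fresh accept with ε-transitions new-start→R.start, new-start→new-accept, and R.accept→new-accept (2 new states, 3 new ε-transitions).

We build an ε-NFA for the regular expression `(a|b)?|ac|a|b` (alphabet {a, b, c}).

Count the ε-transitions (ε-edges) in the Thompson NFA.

Building bottom-up:
Each of the 6 symbol leaves contributes 0 ε-transitions.
  a|b — 4 ε-transitions
  (a|b)? — 7 ε-transitions
  ac — 1 ε-transition
  (a|b)?|ac|a|b — 16 ε-transitions

16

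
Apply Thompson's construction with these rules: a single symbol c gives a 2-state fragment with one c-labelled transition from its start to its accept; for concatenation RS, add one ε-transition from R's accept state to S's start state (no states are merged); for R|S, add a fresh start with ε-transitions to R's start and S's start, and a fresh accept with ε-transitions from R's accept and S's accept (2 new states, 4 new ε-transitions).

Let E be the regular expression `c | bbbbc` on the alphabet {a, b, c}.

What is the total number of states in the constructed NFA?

Building bottom-up:
Each of the 6 symbol leaves contributes a 2-state fragment.
  bbbbc : 10 states
  c | bbbbc : 14 states

14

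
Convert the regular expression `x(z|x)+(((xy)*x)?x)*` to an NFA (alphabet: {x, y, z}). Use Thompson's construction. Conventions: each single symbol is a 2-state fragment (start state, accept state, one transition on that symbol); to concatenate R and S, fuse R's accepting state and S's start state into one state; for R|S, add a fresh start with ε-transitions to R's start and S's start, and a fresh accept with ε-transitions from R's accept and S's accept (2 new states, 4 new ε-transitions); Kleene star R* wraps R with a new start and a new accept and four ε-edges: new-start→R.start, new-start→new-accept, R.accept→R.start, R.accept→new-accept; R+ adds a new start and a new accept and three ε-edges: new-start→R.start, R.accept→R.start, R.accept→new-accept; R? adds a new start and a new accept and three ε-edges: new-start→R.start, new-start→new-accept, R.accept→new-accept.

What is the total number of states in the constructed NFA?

19

Bottom-up over the parse tree:
Each of the 7 symbol leaves contributes a 2-state fragment.
  z|x — 6 states
  (z|x)+ — 8 states
  xy — 3 states
  (xy)* — 5 states
  (xy)*x — 6 states
  ((xy)*x)? — 8 states
  ((xy)*x)?x — 9 states
  (((xy)*x)?x)* — 11 states
  x(z|x)+(((xy)*x)?x)* — 19 states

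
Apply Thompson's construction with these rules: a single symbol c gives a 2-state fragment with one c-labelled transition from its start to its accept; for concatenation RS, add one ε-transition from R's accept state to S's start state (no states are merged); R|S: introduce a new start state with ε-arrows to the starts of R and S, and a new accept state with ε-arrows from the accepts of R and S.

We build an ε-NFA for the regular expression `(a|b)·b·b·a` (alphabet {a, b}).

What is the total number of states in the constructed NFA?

12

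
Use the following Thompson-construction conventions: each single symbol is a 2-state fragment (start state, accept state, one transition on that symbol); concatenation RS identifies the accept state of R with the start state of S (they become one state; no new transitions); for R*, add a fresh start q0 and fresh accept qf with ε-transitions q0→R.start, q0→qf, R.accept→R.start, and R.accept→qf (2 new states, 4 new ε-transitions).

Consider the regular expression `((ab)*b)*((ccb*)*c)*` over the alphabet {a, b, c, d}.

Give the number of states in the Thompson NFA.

Recursing over subexpressions:
Each of the 7 symbol leaves contributes a 2-state fragment.
  ab = 3 states
  (ab)* = 5 states
  (ab)*b = 6 states
  ((ab)*b)* = 8 states
  b* = 4 states
  ccb* = 6 states
  (ccb*)* = 8 states
  (ccb*)*c = 9 states
  ((ccb*)*c)* = 11 states
  ((ab)*b)*((ccb*)*c)* = 18 states

18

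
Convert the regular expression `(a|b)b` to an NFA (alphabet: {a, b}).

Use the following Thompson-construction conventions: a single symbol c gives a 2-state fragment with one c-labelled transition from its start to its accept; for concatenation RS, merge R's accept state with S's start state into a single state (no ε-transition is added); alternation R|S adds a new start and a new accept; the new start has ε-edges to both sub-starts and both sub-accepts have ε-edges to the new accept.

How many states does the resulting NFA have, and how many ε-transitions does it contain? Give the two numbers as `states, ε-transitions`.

Building bottom-up:
Each of the 3 symbol leaves contributes 2 states and 0 ε-transitions.
  a|b → 6 states, 4 ε-transitions
  (a|b)b → 7 states, 4 ε-transitions

7, 4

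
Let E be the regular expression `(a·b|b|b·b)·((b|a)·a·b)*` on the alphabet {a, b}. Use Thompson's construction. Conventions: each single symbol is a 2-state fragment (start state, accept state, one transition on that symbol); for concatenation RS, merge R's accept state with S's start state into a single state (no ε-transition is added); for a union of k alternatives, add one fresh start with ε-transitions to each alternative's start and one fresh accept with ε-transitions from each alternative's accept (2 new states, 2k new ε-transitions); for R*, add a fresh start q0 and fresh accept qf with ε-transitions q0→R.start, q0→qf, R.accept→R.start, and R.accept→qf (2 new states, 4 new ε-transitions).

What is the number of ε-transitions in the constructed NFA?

14

Recursing over subexpressions:
Each of the 9 symbol leaves contributes 0 ε-transitions.
  a·b → 0 ε-transitions
  b·b → 0 ε-transitions
  a·b|b|b·b → 6 ε-transitions
  b|a → 4 ε-transitions
  (b|a)·a·b → 4 ε-transitions
  ((b|a)·a·b)* → 8 ε-transitions
  (a·b|b|b·b)·((b|a)·a·b)* → 14 ε-transitions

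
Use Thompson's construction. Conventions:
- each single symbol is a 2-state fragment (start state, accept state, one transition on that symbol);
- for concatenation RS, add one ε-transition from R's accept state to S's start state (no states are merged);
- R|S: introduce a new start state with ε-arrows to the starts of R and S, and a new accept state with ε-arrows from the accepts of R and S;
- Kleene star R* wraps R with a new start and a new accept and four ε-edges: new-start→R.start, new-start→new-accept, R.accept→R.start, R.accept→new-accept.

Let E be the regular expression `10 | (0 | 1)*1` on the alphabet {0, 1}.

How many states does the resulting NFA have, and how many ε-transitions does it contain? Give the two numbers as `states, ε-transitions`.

16, 14

Recursing over subexpressions:
Each of the 5 symbol leaves contributes 2 states and 0 ε-transitions.
  10 → 4 states, 1 ε-transition
  0 | 1 → 6 states, 4 ε-transitions
  (0 | 1)* → 8 states, 8 ε-transitions
  (0 | 1)*1 → 10 states, 9 ε-transitions
  10 | (0 | 1)*1 → 16 states, 14 ε-transitions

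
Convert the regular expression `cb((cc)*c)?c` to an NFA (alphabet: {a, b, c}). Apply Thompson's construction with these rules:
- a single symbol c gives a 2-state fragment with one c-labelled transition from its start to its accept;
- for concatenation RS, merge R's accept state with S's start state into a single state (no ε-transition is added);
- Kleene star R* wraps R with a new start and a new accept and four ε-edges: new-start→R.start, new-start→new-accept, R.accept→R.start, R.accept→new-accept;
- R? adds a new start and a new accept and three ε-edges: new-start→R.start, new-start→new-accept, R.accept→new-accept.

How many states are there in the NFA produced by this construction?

11

Recursing over subexpressions:
Each of the 6 symbol leaves contributes a 2-state fragment.
  cc — 3 states
  (cc)* — 5 states
  (cc)*c — 6 states
  ((cc)*c)? — 8 states
  cb((cc)*c)?c — 11 states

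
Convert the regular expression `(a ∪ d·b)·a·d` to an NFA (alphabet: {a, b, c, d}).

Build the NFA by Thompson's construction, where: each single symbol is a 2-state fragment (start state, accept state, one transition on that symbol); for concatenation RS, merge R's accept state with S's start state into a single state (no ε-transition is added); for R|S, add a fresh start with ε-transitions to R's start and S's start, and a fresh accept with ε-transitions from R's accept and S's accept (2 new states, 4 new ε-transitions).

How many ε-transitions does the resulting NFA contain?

Recursing over subexpressions:
Each of the 5 symbol leaves contributes 0 ε-transitions.
  d·b = 0 ε-transitions
  a ∪ d·b = 4 ε-transitions
  (a ∪ d·b)·a·d = 4 ε-transitions

4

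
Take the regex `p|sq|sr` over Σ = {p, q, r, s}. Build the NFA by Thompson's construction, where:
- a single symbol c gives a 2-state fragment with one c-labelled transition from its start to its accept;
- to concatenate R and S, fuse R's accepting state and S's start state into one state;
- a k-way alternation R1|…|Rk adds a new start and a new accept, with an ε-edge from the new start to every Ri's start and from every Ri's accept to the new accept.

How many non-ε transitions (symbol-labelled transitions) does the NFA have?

5

Per subexpression:
Each of the 5 symbol leaves contributes exactly 1 symbol transition.
  sq → 2 symbol transitions
  sr → 2 symbol transitions
  p|sq|sr → 5 symbol transitions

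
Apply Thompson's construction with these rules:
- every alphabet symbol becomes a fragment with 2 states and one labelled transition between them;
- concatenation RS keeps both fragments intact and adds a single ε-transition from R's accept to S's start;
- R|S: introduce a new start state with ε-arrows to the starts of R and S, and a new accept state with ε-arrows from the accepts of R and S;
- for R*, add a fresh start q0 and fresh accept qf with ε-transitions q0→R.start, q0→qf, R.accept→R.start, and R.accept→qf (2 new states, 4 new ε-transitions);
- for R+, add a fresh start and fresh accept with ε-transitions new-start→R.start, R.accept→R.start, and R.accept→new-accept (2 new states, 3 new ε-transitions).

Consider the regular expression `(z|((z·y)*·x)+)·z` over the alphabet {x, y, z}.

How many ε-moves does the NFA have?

14

Building bottom-up:
Each of the 5 symbol leaves contributes 0 ε-transitions.
  z·y → 1 ε-transition
  (z·y)* → 5 ε-transitions
  (z·y)*·x → 6 ε-transitions
  ((z·y)*·x)+ → 9 ε-transitions
  z|((z·y)*·x)+ → 13 ε-transitions
  (z|((z·y)*·x)+)·z → 14 ε-transitions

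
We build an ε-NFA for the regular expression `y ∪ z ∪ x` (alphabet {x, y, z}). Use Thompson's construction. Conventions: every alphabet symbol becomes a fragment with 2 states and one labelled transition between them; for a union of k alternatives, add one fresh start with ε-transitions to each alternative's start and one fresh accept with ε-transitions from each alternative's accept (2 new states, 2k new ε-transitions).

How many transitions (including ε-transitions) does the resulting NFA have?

9

Bottom-up over the parse tree:
Each of the 3 symbol leaves contributes 1 transition (1 symbol, 0 ε).
  y ∪ z ∪ x → 9 transitions (3 symbol, 6 ε)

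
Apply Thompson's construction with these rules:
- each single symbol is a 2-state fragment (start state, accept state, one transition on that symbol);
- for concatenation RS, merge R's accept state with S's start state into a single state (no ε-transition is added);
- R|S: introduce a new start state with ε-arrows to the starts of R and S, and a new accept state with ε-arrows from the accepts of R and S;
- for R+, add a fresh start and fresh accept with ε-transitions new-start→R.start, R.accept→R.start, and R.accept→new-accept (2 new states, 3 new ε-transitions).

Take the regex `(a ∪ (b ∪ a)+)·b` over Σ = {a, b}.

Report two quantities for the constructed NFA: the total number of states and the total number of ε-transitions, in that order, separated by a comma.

Per subexpression:
Each of the 4 symbol leaves contributes 2 states and 0 ε-transitions.
  b ∪ a : 6 states, 4 ε-transitions
  (b ∪ a)+ : 8 states, 7 ε-transitions
  a ∪ (b ∪ a)+ : 12 states, 11 ε-transitions
  (a ∪ (b ∪ a)+)·b : 13 states, 11 ε-transitions

13, 11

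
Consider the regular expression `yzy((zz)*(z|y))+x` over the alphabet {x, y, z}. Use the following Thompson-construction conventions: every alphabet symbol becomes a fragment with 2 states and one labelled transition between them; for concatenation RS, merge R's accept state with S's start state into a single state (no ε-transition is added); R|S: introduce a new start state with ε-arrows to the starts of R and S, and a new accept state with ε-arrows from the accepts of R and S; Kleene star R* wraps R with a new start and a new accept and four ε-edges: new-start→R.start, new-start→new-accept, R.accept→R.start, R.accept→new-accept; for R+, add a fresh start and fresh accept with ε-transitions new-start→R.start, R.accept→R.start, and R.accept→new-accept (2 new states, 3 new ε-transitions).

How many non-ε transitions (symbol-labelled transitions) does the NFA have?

Bottom-up over the parse tree:
Each of the 8 symbol leaves contributes exactly 1 symbol transition.
  zz → 2 symbol transitions
  (zz)* → 2 symbol transitions
  z|y → 2 symbol transitions
  (zz)*(z|y) → 4 symbol transitions
  ((zz)*(z|y))+ → 4 symbol transitions
  yzy((zz)*(z|y))+x → 8 symbol transitions

8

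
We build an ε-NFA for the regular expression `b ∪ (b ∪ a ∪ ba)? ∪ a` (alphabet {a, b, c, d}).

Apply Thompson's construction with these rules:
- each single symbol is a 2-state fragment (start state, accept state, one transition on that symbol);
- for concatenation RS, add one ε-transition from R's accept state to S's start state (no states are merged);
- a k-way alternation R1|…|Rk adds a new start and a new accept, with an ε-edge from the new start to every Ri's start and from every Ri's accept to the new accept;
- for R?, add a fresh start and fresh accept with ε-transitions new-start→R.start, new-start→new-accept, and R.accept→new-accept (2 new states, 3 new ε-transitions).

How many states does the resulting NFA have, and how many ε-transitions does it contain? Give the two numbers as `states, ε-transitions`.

18, 16

Bottom-up over the parse tree:
Each of the 6 symbol leaves contributes 2 states and 0 ε-transitions.
  ba = 4 states, 1 ε-transition
  b ∪ a ∪ ba = 10 states, 7 ε-transitions
  (b ∪ a ∪ ba)? = 12 states, 10 ε-transitions
  b ∪ (b ∪ a ∪ ba)? ∪ a = 18 states, 16 ε-transitions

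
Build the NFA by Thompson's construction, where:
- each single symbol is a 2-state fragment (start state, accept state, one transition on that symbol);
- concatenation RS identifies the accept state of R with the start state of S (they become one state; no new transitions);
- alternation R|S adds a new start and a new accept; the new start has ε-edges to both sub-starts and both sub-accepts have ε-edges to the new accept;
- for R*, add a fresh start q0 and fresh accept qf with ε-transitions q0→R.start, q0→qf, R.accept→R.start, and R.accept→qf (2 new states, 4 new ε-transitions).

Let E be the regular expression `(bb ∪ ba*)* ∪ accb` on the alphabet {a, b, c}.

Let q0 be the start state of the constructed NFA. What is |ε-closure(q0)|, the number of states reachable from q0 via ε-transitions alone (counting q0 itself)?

8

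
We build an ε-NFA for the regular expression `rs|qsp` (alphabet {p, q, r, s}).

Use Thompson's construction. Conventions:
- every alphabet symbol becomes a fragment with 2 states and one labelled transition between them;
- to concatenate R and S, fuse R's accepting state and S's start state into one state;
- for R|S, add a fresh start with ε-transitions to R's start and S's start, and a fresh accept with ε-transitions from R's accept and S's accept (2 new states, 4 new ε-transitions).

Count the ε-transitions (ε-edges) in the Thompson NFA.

4

Bottom-up over the parse tree:
Each of the 5 symbol leaves contributes 0 ε-transitions.
  rs = 0 ε-transitions
  qsp = 0 ε-transitions
  rs|qsp = 4 ε-transitions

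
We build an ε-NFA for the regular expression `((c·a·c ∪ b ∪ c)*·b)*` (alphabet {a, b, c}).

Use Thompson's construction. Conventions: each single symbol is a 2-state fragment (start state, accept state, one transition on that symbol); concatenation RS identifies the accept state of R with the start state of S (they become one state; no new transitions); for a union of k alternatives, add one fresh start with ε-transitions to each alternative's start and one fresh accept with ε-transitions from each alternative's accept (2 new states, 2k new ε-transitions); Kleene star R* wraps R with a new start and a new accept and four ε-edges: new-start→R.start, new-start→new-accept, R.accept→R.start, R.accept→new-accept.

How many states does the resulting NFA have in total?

15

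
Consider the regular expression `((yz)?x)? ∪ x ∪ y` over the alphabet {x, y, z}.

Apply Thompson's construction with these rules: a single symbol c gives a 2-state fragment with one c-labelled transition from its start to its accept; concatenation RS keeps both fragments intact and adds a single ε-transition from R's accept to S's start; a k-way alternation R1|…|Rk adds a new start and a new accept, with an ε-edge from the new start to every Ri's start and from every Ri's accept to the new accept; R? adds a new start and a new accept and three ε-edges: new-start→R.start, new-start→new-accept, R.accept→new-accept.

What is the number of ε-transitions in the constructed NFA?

14

Bottom-up over the parse tree:
Each of the 5 symbol leaves contributes 0 ε-transitions.
  yz : 1 ε-transition
  (yz)? : 4 ε-transitions
  (yz)?x : 5 ε-transitions
  ((yz)?x)? : 8 ε-transitions
  ((yz)?x)? ∪ x ∪ y : 14 ε-transitions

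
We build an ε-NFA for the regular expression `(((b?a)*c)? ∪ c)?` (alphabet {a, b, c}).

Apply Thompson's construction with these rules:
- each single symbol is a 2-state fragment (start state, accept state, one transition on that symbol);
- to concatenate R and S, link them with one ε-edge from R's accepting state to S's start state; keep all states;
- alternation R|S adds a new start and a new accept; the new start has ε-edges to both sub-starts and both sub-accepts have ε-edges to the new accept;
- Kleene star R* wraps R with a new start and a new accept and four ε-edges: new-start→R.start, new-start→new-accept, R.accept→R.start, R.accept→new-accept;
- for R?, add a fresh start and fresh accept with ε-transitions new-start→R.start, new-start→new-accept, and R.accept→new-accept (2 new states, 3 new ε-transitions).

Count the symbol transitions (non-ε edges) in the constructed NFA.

4

Building bottom-up:
Each of the 4 symbol leaves contributes exactly 1 symbol transition.
  b? → 1 symbol transition
  b?a → 2 symbol transitions
  (b?a)* → 2 symbol transitions
  (b?a)*c → 3 symbol transitions
  ((b?a)*c)? → 3 symbol transitions
  ((b?a)*c)? ∪ c → 4 symbol transitions
  (((b?a)*c)? ∪ c)? → 4 symbol transitions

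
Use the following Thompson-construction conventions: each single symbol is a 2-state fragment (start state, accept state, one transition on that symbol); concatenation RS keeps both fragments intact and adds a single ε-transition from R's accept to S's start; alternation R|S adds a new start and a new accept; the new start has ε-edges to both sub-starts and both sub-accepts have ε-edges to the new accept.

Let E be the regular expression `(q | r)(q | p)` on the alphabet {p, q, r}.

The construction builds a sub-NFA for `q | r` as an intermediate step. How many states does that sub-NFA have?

Fragment for `q | r`:
Each of the 2 symbol leaves contributes a 2-state fragment.
  q | r : 6 states

6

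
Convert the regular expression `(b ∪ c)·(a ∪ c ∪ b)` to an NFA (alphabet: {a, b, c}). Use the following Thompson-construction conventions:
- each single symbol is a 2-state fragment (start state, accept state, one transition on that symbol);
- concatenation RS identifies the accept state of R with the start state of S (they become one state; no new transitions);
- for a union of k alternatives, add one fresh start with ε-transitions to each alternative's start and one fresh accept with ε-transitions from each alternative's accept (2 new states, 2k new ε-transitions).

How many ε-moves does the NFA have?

10

Building bottom-up:
Each of the 5 symbol leaves contributes 0 ε-transitions.
  b ∪ c : 4 ε-transitions
  a ∪ c ∪ b : 6 ε-transitions
  (b ∪ c)·(a ∪ c ∪ b) : 10 ε-transitions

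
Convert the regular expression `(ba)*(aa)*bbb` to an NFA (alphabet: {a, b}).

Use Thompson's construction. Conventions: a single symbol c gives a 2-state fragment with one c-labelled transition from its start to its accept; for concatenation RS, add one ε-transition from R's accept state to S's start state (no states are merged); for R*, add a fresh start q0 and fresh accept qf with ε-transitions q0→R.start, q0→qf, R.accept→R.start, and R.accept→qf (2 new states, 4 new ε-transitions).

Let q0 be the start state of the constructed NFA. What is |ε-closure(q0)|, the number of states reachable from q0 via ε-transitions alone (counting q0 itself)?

Let C(F) = |ε-closure(F.start)| within fragment F, and note whether F accepts ε. Symbol fragments have C = 1 and do not accept ε. Then:
  ba : |closure| equals the left operand's closure size = 1 (its accept is not ε-reachable, so the closure stops there)
  (ba)* : |closure| = 1 (new start) + 1 (body) + 1 (new accept) = 3
  aa : |closure| equals the left operand's closure size = 1 (its accept is not ε-reachable, so the closure stops there)
  (aa)* : |closure| = 1 (new start) + 1 (body) + 1 (new accept) = 3
  (ba)*(aa)*bbb : the left operand accepts ε, so the closure extends into the next operand (via the concat ε-link); |closure| = 3 + 3 + 1 = 7

7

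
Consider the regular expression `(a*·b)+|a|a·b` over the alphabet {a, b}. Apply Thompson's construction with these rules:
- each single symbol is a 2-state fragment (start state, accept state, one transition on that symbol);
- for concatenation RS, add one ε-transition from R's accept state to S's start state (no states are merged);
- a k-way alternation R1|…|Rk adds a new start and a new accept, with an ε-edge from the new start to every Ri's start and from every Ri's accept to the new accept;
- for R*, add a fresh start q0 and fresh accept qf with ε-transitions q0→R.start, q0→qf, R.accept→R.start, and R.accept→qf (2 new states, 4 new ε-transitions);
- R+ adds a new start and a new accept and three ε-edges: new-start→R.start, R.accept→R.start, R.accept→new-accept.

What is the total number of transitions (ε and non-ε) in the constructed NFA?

Bottom-up over the parse tree:
Each of the 5 symbol leaves contributes 1 transition (1 symbol, 0 ε).
  a* — 5 transitions (1 symbol, 4 ε)
  a*·b — 7 transitions (2 symbol, 5 ε)
  (a*·b)+ — 10 transitions (2 symbol, 8 ε)
  a·b — 3 transitions (2 symbol, 1 ε)
  (a*·b)+|a|a·b — 20 transitions (5 symbol, 15 ε)

20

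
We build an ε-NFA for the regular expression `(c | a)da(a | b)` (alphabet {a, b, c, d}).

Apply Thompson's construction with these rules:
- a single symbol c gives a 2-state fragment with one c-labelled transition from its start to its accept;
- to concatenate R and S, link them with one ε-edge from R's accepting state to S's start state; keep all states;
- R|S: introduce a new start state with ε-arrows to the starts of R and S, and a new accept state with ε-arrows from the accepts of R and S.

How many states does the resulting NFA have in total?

16

Bottom-up over the parse tree:
Each of the 6 symbol leaves contributes a 2-state fragment.
  c | a : 6 states
  a | b : 6 states
  (c | a)da(a | b) : 16 states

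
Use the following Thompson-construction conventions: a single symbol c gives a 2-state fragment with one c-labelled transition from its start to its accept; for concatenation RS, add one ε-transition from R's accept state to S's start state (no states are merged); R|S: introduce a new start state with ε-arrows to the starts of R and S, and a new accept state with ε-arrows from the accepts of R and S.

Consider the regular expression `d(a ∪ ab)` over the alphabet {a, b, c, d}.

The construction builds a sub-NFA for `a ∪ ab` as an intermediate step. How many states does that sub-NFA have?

Fragment for `a ∪ ab`:
Each of the 3 symbol leaves contributes a 2-state fragment.
  ab → 4 states
  a ∪ ab → 8 states

8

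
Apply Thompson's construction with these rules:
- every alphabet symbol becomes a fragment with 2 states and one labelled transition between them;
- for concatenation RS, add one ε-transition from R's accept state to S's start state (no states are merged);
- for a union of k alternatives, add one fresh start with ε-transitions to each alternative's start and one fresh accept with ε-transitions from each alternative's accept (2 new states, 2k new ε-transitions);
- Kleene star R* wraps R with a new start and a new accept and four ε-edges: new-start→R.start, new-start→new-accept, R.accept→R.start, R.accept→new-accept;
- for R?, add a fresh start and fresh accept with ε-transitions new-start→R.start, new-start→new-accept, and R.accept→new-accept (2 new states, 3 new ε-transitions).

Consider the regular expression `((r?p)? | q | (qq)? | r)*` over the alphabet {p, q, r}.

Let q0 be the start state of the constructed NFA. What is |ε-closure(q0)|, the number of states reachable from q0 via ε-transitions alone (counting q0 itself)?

Compute the ε-closure size of each fragment's start state recursively; a symbol fragment's start has no outgoing ε-edge, so its closure is just itself (size 1).
  r? — |closure| = 1 (new start) + 1 (body) + 1 (new accept, via ε) = 3
  r?p — |closure| = 3 + 1 = 4 (closure spills across the concat boundary because the left factor accepts ε)
  (r?p)? — new start has ε-edges to the inner start and to the new accept, so |closure| = 2 + 4 = 6
  qq — |closure| equals the left operand's closure size = 1 (its accept is not ε-reachable, so the closure stops there)
  (qq)? — |closure| = 1 (new start) + 1 (body) + 1 (new accept, via ε) = 3
  (r?p)? | q | (qq)? | r — new start ε-reaches every alternative's start; at least one alternative accepts ε, so the union's new accept is reached too: |closure| = 1 + 6 + 1 + 3 + 1 + 1 = 13
  ((r?p)? | q | (qq)? | r)* — new start has ε-edges to the inner start and to the new accept, so |closure| = 2 + 13 = 15

15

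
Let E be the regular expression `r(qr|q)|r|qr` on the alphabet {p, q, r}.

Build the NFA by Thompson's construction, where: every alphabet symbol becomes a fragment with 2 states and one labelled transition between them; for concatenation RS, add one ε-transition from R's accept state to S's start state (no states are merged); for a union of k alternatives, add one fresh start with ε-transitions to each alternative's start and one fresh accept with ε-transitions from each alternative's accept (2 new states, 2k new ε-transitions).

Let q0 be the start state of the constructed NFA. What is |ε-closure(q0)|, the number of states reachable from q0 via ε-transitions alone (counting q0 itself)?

4

Compute the ε-closure size of each fragment's start state recursively; a symbol fragment's start has no outgoing ε-edge, so its closure is just itself (size 1).
  qr → |ε-closure| equals the left operand's closure size = 1 (its accept is not ε-reachable, so the closure stops there)
  qr|q → |ε-closure| = 1 + 1 + 1 = 3 (the new accept is not ε-reachable since no branch accepts ε)
  r(qr|q) → same as the first factor's closure: |ε-closure| = 1
  qr → same as the first factor's closure: |ε-closure| = 1
  r(qr|q)|r|qr → |ε-closure| = 1 + 1 + 1 + 1 = 4 (the new accept is not ε-reachable since no branch accepts ε)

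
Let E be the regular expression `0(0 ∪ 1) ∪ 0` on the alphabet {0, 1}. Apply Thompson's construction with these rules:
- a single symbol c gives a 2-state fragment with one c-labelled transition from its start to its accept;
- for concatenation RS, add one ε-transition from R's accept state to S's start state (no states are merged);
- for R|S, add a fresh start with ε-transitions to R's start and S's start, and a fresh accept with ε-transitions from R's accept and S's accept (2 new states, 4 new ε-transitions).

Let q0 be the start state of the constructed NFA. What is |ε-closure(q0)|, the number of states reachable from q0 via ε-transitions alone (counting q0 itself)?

3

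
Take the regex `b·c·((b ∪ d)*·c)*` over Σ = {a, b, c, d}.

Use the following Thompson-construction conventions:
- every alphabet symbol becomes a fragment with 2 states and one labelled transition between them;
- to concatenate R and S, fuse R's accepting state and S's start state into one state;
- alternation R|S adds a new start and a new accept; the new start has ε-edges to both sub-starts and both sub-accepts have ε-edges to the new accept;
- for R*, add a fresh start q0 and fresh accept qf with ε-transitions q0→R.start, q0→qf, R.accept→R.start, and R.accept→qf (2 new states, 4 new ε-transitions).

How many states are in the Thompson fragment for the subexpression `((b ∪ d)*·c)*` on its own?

11

Fragment for `((b ∪ d)*·c)*`:
Each of the 3 symbol leaves contributes a 2-state fragment.
  b ∪ d = 6 states
  (b ∪ d)* = 8 states
  (b ∪ d)*·c = 9 states
  ((b ∪ d)*·c)* = 11 states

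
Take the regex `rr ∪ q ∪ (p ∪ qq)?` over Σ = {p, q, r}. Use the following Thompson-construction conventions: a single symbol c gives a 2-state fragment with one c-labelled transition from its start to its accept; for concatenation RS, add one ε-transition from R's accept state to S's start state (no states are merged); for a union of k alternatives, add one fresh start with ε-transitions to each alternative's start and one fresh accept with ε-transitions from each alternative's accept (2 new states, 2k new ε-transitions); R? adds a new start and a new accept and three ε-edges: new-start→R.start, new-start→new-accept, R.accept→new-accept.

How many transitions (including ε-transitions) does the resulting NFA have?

21

Bottom-up over the parse tree:
Each of the 6 symbol leaves contributes 1 transition (1 symbol, 0 ε).
  rr = 3 transitions (2 symbol, 1 ε)
  qq = 3 transitions (2 symbol, 1 ε)
  p ∪ qq = 8 transitions (3 symbol, 5 ε)
  (p ∪ qq)? = 11 transitions (3 symbol, 8 ε)
  rr ∪ q ∪ (p ∪ qq)? = 21 transitions (6 symbol, 15 ε)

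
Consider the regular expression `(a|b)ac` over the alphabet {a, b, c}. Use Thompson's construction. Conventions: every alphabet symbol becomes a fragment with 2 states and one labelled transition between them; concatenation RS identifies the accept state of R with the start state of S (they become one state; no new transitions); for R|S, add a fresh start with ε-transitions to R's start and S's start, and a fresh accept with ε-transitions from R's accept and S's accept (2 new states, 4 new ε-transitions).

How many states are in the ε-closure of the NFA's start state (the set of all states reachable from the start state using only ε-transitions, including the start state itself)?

3

Work bottom-up. For each fragment F, track |ε-closure(F.start)| and whether F's accept lies in that closure (i.e. whether F accepts ε). A single-symbol fragment has closure size 1 and does not accept ε.
  a|b : |closure| = 1 + 1 + 1 = 3 (the new accept is not ε-reachable since no branch accepts ε)
  (a|b)ac : |closure| equals the left operand's closure size = 3 (its accept is not ε-reachable, so the closure stops there)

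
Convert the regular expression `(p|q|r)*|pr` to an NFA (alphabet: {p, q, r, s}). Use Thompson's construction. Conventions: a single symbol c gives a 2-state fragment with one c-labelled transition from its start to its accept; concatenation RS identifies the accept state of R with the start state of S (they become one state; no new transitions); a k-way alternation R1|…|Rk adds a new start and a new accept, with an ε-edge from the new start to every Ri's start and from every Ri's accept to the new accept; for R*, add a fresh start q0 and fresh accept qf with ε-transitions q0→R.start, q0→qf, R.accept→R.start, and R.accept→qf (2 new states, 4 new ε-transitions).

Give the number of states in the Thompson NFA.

Bottom-up over the parse tree:
Each of the 5 symbol leaves contributes a 2-state fragment.
  p|q|r = 8 states
  (p|q|r)* = 10 states
  pr = 3 states
  (p|q|r)*|pr = 15 states

15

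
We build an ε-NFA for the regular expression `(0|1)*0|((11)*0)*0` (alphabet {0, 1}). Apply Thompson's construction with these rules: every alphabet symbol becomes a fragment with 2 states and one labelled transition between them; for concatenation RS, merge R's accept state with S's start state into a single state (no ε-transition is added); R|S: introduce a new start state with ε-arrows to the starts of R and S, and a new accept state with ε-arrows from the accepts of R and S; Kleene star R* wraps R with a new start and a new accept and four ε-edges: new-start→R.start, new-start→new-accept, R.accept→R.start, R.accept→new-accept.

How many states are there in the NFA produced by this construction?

Building bottom-up:
Each of the 7 symbol leaves contributes a 2-state fragment.
  0|1 → 6 states
  (0|1)* → 8 states
  (0|1)*0 → 9 states
  11 → 3 states
  (11)* → 5 states
  (11)*0 → 6 states
  ((11)*0)* → 8 states
  ((11)*0)*0 → 9 states
  (0|1)*0|((11)*0)*0 → 20 states

20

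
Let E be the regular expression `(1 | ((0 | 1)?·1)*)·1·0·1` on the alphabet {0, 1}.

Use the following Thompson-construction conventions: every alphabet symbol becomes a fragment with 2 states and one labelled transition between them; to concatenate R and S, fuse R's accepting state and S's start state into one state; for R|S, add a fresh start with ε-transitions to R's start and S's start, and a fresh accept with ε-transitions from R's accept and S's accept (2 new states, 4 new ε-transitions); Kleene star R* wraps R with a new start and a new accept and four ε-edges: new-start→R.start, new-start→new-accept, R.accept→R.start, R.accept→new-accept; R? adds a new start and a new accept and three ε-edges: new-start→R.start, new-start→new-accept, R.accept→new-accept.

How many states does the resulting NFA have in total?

18

Recursing over subexpressions:
Each of the 7 symbol leaves contributes a 2-state fragment.
  0 | 1 : 6 states
  (0 | 1)? : 8 states
  (0 | 1)?·1 : 9 states
  ((0 | 1)?·1)* : 11 states
  1 | ((0 | 1)?·1)* : 15 states
  (1 | ((0 | 1)?·1)*)·1·0·1 : 18 states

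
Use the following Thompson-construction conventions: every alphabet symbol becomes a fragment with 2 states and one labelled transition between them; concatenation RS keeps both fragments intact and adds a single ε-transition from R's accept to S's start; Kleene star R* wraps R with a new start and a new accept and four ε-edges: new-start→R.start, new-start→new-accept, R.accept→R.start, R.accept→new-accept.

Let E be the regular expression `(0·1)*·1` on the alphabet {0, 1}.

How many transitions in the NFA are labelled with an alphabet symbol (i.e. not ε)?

Recursing over subexpressions:
Each of the 3 symbol leaves contributes exactly 1 symbol transition.
  0·1 : 2 symbol transitions
  (0·1)* : 2 symbol transitions
  (0·1)*·1 : 3 symbol transitions

3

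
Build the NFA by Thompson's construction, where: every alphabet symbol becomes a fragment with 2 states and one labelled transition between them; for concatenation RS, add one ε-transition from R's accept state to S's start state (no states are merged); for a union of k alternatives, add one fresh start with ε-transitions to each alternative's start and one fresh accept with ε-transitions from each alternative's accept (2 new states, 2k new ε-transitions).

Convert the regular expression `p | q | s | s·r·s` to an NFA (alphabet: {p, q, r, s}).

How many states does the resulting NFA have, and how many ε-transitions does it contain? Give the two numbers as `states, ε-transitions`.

14, 10

Per subexpression:
Each of the 6 symbol leaves contributes 2 states and 0 ε-transitions.
  s·r·s → 6 states, 2 ε-transitions
  p | q | s | s·r·s → 14 states, 10 ε-transitions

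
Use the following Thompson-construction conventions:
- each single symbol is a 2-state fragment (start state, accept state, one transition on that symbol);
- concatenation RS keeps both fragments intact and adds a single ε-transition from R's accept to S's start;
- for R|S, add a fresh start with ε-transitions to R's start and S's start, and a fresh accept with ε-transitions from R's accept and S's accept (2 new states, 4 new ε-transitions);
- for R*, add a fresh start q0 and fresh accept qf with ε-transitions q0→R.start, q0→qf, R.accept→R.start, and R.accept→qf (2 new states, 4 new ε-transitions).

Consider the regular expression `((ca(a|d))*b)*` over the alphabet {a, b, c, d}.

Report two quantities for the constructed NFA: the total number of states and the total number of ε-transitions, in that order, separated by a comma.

16, 15

Building bottom-up:
Each of the 5 symbol leaves contributes 2 states and 0 ε-transitions.
  a|d → 6 states, 4 ε-transitions
  ca(a|d) → 10 states, 6 ε-transitions
  (ca(a|d))* → 12 states, 10 ε-transitions
  (ca(a|d))*b → 14 states, 11 ε-transitions
  ((ca(a|d))*b)* → 16 states, 15 ε-transitions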